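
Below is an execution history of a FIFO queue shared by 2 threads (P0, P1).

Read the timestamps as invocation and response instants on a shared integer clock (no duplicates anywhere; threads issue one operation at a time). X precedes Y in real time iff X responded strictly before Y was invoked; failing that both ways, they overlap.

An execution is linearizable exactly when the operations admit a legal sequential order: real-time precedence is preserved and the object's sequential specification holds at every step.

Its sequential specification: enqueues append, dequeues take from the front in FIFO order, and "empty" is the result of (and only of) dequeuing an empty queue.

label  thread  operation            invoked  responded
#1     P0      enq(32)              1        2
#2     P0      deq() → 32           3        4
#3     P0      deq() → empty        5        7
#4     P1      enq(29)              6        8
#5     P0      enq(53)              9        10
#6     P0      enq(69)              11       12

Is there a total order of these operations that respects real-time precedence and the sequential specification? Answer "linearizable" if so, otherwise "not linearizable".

linearizable

one valid linearization: #1, #2, #3, #4, #5, #6
step 1: #1 enq(32) — queue <32>
step 2: #2 deq() → 32 — queue <>
step 3: #3 deq() → empty — queue <>
step 4: #4 enq(29) — queue <29>
step 5: #5 enq(53) — queue <29,53>
step 6: #6 enq(69) — queue <29,53,69>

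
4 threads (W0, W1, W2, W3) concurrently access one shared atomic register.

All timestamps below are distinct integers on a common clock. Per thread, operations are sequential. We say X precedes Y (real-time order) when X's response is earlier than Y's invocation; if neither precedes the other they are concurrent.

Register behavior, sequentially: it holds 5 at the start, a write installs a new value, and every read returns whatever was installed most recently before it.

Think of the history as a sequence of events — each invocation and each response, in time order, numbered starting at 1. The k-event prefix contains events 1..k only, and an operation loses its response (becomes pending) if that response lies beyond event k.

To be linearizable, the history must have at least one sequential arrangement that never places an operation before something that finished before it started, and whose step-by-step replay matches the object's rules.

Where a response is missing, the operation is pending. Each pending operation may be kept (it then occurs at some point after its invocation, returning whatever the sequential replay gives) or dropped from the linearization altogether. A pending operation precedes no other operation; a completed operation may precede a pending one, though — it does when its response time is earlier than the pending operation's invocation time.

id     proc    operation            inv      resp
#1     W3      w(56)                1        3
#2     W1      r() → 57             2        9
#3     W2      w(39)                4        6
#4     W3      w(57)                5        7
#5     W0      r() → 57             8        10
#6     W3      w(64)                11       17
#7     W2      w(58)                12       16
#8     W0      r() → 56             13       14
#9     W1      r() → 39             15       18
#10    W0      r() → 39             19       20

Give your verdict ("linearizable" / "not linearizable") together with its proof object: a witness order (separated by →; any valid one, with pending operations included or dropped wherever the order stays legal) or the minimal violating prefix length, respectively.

already the first 14 events (up to #8's response at time 14) admit no linearization; the first 13 still do
checked exhaustively: 10 real-time-consistent orders of 6 completed operations, zero legal atomic register replays
every completion of the 2 pending operations (#6, #7) was checked; none linearizes
sample order #1, #2, #3, #4, #5, #8 (pending dropped) stalls at step 2 — #2 r() → 57 has no legal effect
sample order #1, #2, #4, #3, #5, #8 (pending dropped) stalls at step 2 — #2 r() → 57 has no legal effect

not linearizable — minimal violating prefix: 14 events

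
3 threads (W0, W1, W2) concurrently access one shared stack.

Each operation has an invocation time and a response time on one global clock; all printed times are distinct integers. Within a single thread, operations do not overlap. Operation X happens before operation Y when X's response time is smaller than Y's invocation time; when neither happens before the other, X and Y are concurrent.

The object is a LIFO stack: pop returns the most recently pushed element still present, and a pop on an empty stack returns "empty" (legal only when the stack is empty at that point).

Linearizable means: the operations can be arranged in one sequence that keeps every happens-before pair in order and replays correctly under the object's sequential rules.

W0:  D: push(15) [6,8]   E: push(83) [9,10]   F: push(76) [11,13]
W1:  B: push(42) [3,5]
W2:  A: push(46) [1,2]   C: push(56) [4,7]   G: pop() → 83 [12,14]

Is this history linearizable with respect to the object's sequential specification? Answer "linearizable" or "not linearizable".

linearizable

a witness: A, B, C, D, E, G, F
after step 1 (A push(46)): stack <46>
after step 2 (B push(42)): stack <46,42>
after step 3 (C push(56)): stack <46,42,56>
after step 4 (D push(15)): stack <46,42,56,15>
after step 5 (E push(83)): stack <46,42,56,15,83>
after step 6 (G pop() → 83): stack <46,42,56,15>
after step 7 (F push(76)): stack <46,42,56,15,76>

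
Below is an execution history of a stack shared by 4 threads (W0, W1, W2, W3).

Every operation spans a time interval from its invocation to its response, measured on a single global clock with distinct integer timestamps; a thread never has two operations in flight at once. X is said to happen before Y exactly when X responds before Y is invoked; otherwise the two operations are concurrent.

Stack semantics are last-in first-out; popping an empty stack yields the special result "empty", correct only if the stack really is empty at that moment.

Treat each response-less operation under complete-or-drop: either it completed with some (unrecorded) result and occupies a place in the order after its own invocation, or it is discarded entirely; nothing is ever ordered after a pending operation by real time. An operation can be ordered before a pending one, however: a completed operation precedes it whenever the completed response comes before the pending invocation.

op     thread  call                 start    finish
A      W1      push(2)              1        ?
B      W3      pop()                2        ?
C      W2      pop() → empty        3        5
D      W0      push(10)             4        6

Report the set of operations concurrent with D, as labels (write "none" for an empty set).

D spans [4,6]; an op avoiding the whole window 4..6 is ordered, any other is concurrent
A [1,…): concurrent
B [2,…): concurrent
C [3,5]: concurrent

A, B, C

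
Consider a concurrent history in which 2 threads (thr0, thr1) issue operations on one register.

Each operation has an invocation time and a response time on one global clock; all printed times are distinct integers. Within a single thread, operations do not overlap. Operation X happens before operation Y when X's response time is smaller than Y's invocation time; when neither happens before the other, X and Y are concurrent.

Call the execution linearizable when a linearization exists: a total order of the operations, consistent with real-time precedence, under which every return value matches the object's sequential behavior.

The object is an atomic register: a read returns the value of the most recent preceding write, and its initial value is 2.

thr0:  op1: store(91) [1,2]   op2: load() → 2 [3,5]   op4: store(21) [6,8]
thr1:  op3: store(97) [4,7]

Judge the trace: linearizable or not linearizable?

not linearizable

the violation lands at event 5, op2's response at time 5: events 1..4 linearize, events 1..5 do not
exhaustive check: the 2 completed register ops admit one real-time order; illegal
completion choices over the 1 pending operation (op3) were checked; none helps
sample order op1, op2 (pending dropped) stalls at step 2 — op2 load() → 2 has no legal effect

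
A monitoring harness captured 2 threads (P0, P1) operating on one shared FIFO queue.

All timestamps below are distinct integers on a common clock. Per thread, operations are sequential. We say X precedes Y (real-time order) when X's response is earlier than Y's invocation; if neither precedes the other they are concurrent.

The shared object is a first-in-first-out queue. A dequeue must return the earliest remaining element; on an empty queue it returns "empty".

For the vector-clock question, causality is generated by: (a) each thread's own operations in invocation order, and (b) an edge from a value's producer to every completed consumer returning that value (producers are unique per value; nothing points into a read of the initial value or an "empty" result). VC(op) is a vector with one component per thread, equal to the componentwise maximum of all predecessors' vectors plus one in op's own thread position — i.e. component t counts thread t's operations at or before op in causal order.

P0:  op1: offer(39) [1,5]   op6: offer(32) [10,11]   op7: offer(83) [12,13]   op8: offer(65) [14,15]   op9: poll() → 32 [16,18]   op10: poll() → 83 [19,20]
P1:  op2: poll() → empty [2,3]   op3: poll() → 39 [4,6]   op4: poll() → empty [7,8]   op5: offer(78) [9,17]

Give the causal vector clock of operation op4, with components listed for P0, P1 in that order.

VC(op2, invoked at 2): no causal predecessors; +1 on P1 → (0, 1)
VC(op1, invoked at 1): no causal predecessors; +1 on P0 → (1, 0)
op6, invoked 10, takes VC(op1)=(1, 0) under max, adds 1 for P0 → (2, 0)
op3, invoked 4, takes VC(op1)=(1, 0), VC(op2)=(0, 1) under max, adds 1 for P1 → (1, 2)
op7, invoked 12, takes VC(op6)=(2, 0) under max, adds 1 for P0 → (3, 0)
op4, invoked 7, takes VC(op3)=(1, 2) under max, adds 1 for P1 → (1, 3)
op8, invoked 14, takes VC(op7)=(3, 0) under max, adds 1 for P0 → (4, 0)
op5, invoked 9, takes VC(op4)=(1, 3) under max, adds 1 for P1 → (1, 4)
op9, invoked 16, takes VC(op6)=(2, 0), VC(op8)=(4, 0) under max, adds 1 for P0 → (5, 0)
op10, invoked 19, takes VC(op7)=(3, 0), VC(op9)=(5, 0) under max, adds 1 for P0 → (6, 0)
target: VC(op4) = (1, 3)

(1, 3)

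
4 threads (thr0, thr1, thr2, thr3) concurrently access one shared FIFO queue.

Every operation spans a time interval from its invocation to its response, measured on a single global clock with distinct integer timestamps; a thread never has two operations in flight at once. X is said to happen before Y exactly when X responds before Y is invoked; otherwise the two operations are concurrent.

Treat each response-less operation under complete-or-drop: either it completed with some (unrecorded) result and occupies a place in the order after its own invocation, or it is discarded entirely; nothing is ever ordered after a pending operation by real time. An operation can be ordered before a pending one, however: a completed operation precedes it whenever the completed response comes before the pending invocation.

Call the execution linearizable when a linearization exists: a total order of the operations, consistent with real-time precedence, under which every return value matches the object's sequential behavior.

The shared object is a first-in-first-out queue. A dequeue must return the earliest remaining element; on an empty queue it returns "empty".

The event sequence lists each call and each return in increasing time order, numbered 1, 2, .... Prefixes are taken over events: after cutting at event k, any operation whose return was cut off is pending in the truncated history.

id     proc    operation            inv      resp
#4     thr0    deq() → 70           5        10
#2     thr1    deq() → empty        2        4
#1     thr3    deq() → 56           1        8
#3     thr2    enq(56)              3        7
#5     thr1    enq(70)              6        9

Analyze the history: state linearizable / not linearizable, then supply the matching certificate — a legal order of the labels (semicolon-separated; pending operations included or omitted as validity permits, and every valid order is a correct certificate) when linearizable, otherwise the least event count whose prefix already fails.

1. #2 deq() → empty, leaving queue <>
2. #3 enq(56), leaving queue <56>
3. #1 deq() → 56, leaving queue <>
4. #5 enq(70), leaving queue <70>
5. #4 deq() → 70, leaving queue <>

linearizable — witness: #2; #3; #1; #5; #4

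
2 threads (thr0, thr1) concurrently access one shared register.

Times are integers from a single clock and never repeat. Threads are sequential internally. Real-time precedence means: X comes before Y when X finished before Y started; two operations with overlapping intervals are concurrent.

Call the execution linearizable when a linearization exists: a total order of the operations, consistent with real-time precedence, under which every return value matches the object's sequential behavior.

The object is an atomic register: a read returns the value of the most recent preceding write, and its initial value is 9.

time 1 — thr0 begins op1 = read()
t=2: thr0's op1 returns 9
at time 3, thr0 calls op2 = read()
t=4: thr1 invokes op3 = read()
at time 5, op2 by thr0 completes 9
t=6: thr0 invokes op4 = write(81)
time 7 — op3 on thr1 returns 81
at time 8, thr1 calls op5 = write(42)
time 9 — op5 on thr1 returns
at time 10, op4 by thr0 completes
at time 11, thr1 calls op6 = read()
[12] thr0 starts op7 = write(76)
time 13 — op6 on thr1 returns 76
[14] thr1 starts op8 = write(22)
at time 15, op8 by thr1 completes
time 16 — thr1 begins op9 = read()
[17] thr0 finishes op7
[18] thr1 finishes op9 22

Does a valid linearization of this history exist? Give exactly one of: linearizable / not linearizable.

one valid linearization: op1, op2, op4, op3, op5, op7, op6, op8, op9
1. op1 read() → 9, leaving value 9
2. op2 read() → 9, leaving value 9
3. op4 write(81), leaving value 81
4. op3 read() → 81, leaving value 81
5. op5 write(42), leaving value 42
6. op7 write(76), leaving value 76
7. op6 read() → 76, leaving value 76
8. op8 write(22), leaving value 22
9. op9 read() → 22, leaving value 22

linearizable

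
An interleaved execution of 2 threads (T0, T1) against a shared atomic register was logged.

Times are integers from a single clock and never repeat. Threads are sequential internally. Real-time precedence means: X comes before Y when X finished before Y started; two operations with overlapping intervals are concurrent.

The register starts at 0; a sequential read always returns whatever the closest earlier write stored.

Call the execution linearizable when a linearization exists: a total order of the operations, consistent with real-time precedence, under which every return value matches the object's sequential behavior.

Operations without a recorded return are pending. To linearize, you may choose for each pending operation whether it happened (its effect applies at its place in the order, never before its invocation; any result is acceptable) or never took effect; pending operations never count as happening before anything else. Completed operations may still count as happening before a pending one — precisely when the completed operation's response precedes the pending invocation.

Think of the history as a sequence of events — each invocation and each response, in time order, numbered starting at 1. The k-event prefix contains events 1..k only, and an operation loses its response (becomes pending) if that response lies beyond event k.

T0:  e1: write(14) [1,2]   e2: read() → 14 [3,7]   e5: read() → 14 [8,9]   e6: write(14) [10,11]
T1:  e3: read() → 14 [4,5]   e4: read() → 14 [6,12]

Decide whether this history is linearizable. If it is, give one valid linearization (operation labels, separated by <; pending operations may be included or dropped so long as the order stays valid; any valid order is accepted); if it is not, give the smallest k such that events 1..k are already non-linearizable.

linearizable — witness: e1 < e2 < e3 < e4 < e5 < e6

1. e1 write(14), leaving value 14
2. e2 read() → 14, leaving value 14
3. e3 read() → 14, leaving value 14
4. e4 read() → 14, leaving value 14
5. e5 read() → 14, leaving value 14
6. e6 write(14), leaving value 14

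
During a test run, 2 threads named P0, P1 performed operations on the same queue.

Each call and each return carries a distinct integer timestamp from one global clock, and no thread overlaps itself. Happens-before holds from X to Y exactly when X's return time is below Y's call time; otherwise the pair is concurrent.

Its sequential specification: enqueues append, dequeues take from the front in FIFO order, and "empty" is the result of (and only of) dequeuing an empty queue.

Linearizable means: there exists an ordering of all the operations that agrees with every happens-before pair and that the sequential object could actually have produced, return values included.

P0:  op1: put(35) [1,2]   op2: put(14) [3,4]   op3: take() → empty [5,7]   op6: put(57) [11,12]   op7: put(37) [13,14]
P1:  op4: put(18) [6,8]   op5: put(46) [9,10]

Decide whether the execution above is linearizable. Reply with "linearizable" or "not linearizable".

not linearizable

prefix check: 1..6 passes, 1..7 fails once op3's time-7 response joins
one real-time candidate order over the 3 completed operations — the queue replay rejects it
no completion choice of the 1 pending operation (op4) rescues it — every subset was tried
e.g. op1, op2, op3 (pending dropped): illegal at step 3, since op3 take() → empty cannot apply there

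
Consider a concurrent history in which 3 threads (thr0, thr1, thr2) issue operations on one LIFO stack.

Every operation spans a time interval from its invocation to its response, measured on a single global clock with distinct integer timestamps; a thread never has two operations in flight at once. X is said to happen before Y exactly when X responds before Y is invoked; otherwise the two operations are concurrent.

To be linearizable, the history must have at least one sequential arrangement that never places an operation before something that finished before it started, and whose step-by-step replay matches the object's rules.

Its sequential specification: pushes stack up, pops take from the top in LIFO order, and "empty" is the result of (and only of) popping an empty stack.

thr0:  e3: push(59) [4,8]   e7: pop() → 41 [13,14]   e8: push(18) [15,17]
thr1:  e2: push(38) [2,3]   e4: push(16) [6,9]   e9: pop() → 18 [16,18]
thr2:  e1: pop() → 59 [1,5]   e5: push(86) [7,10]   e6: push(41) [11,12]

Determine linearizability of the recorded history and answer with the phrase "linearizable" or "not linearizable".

one valid linearization: e2, e3, e1, e4, e5, e6, e7, e8, e9
step 1: e2 push(38) — stack <38>
step 2: e3 push(59) — stack <38,59>
step 3: e1 pop() → 59 — stack <38>
step 4: e4 push(16) — stack <38,16>
step 5: e5 push(86) — stack <38,16,86>
step 6: e6 push(41) — stack <38,16,86,41>
step 7: e7 pop() → 41 — stack <38,16,86>
step 8: e8 push(18) — stack <38,16,86,18>
step 9: e9 pop() → 18 — stack <38,16,86>

linearizable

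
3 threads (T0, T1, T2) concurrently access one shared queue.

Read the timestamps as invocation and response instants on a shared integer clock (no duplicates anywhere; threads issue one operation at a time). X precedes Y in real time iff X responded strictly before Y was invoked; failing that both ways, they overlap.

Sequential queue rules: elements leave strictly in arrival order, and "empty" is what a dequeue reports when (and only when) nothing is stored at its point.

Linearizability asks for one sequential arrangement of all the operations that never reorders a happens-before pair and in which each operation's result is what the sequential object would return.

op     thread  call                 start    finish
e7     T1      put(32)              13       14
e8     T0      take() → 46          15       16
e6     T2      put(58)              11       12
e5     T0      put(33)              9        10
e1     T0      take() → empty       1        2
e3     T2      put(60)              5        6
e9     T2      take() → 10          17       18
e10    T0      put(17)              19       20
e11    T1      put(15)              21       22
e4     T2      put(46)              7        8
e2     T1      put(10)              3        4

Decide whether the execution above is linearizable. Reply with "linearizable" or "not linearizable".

not linearizable

events 1..15 are fine; event 16 — the response of e8 at time 16 — makes the prefix non-linearizable
one real-time candidate order over the 8 completed operations — the queue replay rejects it
sample order e1, e2, e3, e4, e5, e6, e7, e8 stalls at step 8 — e8 take() → 46 has no legal effect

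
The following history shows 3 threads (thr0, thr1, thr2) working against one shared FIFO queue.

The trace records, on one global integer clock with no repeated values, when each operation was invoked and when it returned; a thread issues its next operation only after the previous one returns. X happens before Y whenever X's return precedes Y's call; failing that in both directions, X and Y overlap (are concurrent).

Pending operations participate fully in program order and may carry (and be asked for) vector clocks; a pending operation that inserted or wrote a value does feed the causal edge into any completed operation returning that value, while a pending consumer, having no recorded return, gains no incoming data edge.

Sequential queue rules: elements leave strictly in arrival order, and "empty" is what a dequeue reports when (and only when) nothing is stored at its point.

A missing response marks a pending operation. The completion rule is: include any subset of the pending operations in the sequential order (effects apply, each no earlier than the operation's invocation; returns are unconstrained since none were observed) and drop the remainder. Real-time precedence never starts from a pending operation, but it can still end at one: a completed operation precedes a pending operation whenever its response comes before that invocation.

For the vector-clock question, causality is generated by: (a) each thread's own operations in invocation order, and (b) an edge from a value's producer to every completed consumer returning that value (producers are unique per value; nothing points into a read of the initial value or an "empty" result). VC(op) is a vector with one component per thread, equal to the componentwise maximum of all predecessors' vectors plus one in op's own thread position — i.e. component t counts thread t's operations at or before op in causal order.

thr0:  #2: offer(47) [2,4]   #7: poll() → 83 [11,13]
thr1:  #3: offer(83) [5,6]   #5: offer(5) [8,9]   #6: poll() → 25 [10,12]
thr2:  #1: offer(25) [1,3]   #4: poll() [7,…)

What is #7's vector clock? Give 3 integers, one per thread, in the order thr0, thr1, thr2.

#1 (invocation 1): nothing precedes it; thr2's component alone gives (0, 0, 1)
#3 (invocation 5): nothing precedes it; thr1's component alone gives (0, 1, 0)
#2 (invocation 2): nothing precedes it; thr0's component alone gives (1, 0, 0)
invoked at 7, #4 merges VC(#1)=(0, 0, 1) and bumps thr2's slot → (0, 0, 2)
invoked at 8, #5 merges VC(#3)=(0, 1, 0) and bumps thr1's slot → (0, 2, 0)
invoked at 11, #7 merges VC(#2)=(1, 0, 0), VC(#3)=(0, 1, 0) and bumps thr0's slot → (2, 1, 0)
invoked at 10, #6 merges VC(#1)=(0, 0, 1), VC(#5)=(0, 2, 0) and bumps thr1's slot → (0, 3, 1)
target: VC(#7) = (2, 1, 0)

(2, 1, 0)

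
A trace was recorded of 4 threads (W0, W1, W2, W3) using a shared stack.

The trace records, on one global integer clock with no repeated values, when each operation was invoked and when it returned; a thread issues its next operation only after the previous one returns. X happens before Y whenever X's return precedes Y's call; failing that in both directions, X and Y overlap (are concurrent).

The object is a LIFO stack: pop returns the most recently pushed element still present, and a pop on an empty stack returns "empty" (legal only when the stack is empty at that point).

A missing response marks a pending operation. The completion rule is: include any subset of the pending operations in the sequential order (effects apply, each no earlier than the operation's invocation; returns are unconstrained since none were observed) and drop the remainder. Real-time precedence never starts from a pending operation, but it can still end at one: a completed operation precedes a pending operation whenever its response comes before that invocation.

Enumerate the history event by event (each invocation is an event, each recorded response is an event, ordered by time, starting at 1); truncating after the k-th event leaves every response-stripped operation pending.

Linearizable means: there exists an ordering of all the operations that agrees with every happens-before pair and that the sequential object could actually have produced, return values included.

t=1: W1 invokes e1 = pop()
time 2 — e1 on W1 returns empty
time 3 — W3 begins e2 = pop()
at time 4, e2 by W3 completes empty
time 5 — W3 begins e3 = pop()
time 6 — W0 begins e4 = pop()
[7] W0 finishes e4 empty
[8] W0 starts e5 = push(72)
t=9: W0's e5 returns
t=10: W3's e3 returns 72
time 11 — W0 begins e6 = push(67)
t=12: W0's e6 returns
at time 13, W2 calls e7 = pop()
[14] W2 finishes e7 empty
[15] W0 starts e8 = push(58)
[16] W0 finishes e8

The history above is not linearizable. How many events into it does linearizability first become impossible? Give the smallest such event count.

14

events 1..13 are linearizable, e.g. via e1, e2, e4, e5, e3, e6:
step 1: e1 pop() → empty — stack <>
step 2: e2 pop() → empty — stack <>
step 3: e4 pop() → empty — stack <>
step 4: e5 push(72) — stack <72>
step 5: e3 pop() → 72 — stack <>
step 6: e6 push(67) — stack <67>
event 14 — e7's response, time 14 — after it, nothing linearizes
for example e1, e2, e3, e4, e5, e6, e7 fails at step 3: e3 pop() → 72 is not legal there
for example e1, e2, e4, e3, e5, e6, e7 fails at step 4: e3 pop() → 72 is not legal there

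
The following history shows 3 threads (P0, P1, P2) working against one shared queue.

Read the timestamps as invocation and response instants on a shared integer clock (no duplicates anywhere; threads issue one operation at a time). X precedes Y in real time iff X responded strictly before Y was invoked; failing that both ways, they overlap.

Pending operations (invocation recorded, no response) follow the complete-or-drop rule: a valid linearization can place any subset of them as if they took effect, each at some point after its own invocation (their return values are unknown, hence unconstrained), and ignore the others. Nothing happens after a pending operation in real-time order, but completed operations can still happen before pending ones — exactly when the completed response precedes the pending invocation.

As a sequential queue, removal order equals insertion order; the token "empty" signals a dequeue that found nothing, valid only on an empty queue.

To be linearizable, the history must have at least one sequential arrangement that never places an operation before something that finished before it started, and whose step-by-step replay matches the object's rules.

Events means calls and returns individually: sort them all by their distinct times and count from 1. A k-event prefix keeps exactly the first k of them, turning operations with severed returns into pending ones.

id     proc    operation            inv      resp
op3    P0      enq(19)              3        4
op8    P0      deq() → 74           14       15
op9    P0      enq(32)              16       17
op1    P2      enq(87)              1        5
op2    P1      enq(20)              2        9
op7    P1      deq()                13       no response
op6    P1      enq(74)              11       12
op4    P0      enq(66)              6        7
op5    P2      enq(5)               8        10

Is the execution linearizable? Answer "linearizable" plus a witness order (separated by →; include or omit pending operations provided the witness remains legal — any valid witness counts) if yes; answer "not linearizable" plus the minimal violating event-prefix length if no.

not linearizable — minimal violating prefix: 15 events

through event 14 a valid linearization exists; event 15 (op8 responding at time 15) ends that
checked exhaustively: 10 real-time-consistent orders of 7 completed operations, zero legal queue replays
include/drop combinations of the 1 pending operation (op7) were all tried; none helps
for example op1, op2, op3, op4, op5, op6, op8 (pending dropped) fails at step 7: op8 deq() → 74 is not legal there
for example op1, op3, op2, op4, op5, op6, op8 (pending dropped) fails at step 7: op8 deq() → 74 is not legal there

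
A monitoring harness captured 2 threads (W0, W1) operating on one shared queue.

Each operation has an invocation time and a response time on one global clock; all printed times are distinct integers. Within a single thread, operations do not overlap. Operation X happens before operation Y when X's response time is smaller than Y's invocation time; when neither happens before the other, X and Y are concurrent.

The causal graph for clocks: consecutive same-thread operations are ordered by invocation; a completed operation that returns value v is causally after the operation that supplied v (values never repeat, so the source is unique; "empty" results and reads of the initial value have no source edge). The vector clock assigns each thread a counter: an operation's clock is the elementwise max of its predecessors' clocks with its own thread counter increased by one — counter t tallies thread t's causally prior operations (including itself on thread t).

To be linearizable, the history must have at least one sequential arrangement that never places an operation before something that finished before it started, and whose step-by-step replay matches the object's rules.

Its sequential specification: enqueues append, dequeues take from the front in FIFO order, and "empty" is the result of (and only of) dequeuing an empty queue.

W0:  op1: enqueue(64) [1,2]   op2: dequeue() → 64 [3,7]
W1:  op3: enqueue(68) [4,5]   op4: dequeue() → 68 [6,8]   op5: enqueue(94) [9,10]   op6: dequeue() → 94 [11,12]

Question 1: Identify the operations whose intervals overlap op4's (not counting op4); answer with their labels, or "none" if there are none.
Answer: op2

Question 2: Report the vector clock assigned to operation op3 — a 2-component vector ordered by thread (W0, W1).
Answer: (0, 1)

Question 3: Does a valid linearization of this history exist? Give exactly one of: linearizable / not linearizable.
linearizable

a witness: op1, op2, op3, op4, op5, op6
1. op1 enqueue(64), leaving queue <64>
2. op2 dequeue() → 64, leaving queue <>
3. op3 enqueue(68), leaving queue <68>
4. op4 dequeue() → 68, leaving queue <>
5. op5 enqueue(94), leaving queue <94>
6. op6 dequeue() → 94, leaving queue <>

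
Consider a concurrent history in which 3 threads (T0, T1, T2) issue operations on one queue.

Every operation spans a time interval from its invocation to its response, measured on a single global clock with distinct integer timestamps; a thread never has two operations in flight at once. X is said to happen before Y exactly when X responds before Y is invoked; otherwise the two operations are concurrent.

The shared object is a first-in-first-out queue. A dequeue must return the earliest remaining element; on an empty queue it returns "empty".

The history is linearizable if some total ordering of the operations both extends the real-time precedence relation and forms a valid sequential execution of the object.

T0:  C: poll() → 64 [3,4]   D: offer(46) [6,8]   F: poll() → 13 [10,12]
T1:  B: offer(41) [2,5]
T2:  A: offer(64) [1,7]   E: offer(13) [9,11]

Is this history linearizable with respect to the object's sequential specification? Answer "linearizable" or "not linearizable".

prefix check: 1..11 passes, 1..12 fails once F's time-12 response joins
no legal order exists: 16 real-time-consistent candidates over 6 completed queue operations, all rejected
sample order A, B, C, D, E, F stalls at step 6 — F poll() → 13 has no legal effect
sample order A, B, C, D, F, E stalls at step 5 — F poll() → 13 has no legal effect

not linearizable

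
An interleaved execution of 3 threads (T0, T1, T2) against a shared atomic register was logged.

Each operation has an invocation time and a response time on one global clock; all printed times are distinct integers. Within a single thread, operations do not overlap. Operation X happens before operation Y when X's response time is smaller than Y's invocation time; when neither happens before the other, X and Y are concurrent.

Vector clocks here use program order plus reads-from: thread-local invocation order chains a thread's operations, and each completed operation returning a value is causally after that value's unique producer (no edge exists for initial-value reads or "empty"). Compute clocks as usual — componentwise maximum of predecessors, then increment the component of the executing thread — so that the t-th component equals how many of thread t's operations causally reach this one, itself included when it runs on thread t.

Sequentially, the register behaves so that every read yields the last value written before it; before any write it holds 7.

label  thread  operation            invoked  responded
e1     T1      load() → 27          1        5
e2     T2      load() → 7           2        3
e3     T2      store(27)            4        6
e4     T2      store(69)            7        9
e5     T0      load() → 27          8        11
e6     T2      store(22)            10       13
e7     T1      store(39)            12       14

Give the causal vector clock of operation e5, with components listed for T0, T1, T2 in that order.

(1, 0, 2)

VC(e2, invoked at 2): no causal predecessors; +1 on T2 → (0, 0, 1)
e3, invoked 4, takes VC(e2)=(0, 0, 1) under max, adds 1 for T2 → (0, 0, 2)
e4, invoked 7, takes VC(e3)=(0, 0, 2) under max, adds 1 for T2 → (0, 0, 3)
e1, invoked 1, takes VC(e3)=(0, 0, 2) under max, adds 1 for T1 → (0, 1, 2)
e5, invoked 8, takes VC(e3)=(0, 0, 2) under max, adds 1 for T0 → (1, 0, 2)
e6, invoked 10, takes VC(e4)=(0, 0, 3) under max, adds 1 for T2 → (0, 0, 4)
e7, invoked 12, takes VC(e1)=(0, 1, 2) under max, adds 1 for T1 → (0, 2, 2)
target: VC(e5) = (1, 0, 2)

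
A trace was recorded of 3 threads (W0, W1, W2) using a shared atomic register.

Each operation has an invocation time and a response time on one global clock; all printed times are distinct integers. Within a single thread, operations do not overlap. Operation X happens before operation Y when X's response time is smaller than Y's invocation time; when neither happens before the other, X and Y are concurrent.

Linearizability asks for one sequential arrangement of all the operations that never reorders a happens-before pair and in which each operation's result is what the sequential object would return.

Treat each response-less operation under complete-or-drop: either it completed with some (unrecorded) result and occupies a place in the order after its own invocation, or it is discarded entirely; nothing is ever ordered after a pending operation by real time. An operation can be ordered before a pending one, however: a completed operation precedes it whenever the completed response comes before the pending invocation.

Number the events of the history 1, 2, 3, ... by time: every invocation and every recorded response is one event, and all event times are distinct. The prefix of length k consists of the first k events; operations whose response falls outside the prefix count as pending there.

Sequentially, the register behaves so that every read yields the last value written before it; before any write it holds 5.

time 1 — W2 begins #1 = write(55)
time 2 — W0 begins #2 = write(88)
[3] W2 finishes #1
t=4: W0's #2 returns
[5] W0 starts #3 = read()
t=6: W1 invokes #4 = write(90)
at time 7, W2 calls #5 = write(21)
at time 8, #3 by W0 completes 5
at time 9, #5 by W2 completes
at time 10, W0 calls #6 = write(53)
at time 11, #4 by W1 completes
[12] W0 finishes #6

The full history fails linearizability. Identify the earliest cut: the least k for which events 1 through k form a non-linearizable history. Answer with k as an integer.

8

a valid linearization of events 1..7 exists, for instance #1, #2:
step 1: #1 write(55) — value 55
step 2: #2 write(88) — value 88
with event 8 included (#3 responding at time 8), all real-time-consistent orders fail
completion choices over the 2 pending operations (#4, #5) were checked; none helps
one such order, #1, #2, #3 (pending dropped), breaks at step 3 where #3 read() → 5 is illegal
one such order, #2, #1, #3 (pending dropped), breaks at step 3 where #3 read() → 5 is illegal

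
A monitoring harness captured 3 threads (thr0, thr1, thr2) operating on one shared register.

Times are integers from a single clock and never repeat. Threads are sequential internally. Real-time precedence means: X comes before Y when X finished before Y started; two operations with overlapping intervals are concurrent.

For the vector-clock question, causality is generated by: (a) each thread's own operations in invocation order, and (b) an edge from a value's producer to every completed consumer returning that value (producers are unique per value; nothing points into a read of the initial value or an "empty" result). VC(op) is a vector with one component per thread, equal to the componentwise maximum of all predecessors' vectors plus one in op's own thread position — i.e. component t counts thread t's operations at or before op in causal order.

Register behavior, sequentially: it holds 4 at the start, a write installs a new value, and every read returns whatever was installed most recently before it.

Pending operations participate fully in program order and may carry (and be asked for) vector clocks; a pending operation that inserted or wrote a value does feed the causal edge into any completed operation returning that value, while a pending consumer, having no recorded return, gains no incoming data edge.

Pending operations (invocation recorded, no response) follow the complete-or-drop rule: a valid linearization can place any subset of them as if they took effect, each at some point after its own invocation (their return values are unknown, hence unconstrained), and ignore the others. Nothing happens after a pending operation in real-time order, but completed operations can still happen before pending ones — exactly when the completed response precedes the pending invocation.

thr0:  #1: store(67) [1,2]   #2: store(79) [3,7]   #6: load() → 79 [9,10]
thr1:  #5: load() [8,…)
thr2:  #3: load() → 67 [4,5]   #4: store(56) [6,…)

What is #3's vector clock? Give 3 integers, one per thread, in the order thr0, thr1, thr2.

(1, 0, 1)

invoked at 8, #5 has no predecessors; its own thr1 bump gives (0, 1, 0)
invoked at 1, #1 has no predecessors; its own thr0 bump gives (1, 0, 0)
VC(#3, invoked at 4): max of VC(#1)=(1, 0, 0), then +1 on thread thr2 → (1, 0, 1)
VC(#2, invoked at 3): max of VC(#1)=(1, 0, 0), then +1 on thread thr0 → (2, 0, 0)
VC(#4, invoked at 6): max of VC(#3)=(1, 0, 1), then +1 on thread thr2 → (1, 0, 2)
VC(#6, invoked at 9): max of VC(#2)=(2, 0, 0), then +1 on thread thr0 → (3, 0, 0)
target: VC(#3) = (1, 0, 1)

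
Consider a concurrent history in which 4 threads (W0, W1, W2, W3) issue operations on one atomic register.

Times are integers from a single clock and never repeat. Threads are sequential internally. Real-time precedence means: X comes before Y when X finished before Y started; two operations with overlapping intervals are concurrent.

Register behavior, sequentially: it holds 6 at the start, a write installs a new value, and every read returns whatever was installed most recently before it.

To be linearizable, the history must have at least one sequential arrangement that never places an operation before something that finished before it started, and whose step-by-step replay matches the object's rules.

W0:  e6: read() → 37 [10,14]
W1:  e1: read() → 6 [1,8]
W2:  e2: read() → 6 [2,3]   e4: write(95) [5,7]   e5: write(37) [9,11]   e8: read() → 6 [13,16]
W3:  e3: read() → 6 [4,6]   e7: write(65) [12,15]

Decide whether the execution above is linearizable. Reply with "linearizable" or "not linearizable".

already the first 16 events (up to e8's response at time 16) admit no linearization; the first 15 still do
64 orders of the 8 completed atomic register ops respect real time; none is legal
take e1, e2, e3, e4, e5, e6, e7, e8: step 8 already fails, because e8 read() → 6 cannot occur there
take e1, e2, e3, e4, e5, e6, e8, e7: step 7 already fails, because e8 read() → 6 cannot occur there

not linearizable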